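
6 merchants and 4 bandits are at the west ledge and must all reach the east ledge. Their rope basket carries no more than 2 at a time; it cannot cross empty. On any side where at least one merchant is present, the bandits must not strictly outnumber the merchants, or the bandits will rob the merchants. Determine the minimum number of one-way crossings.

Counting alone: each trip to the east ledge takes at most 2 across and each return brings at least 1 back, so after t trips out (and t−1 returns) at most 2t − (t−1) of the 10 are across; that first reaches 10 at t = 9, so at least 17 crossings are needed.
The plan below uses exactly 17 crossings, so it is optimal:
1. 2 bandits → the east ledge.  (the west ledge: 6M 2B; the east ledge: 0M 2B)
2. 1 bandit ← the west ledge.  (the west ledge: 6M 3B; the east ledge: 0M 1B)
3. 2 bandits → the east ledge.  (the west ledge: 6M 1B; the east ledge: 0M 3B)
4. 1 bandit ← the west ledge.  (the west ledge: 6M 2B; the east ledge: 0M 2B)
5. 2 merchants → the east ledge.  (the west ledge: 4M 2B; the east ledge: 2M 2B)
6. 1 bandit ← the west ledge.  (the west ledge: 4M 3B; the east ledge: 2M 1B)
7. 1 merchant and 1 bandit → the east ledge.  (the west ledge: 3M 2B; the east ledge: 3M 2B)
8. 1 bandit ← the west ledge.  (the west ledge: 3M 3B; the east ledge: 3M 1B)
9. 2 bandits → the east ledge.  (the west ledge: 3M 1B; the east ledge: 3M 3B)
10. 1 bandit ← the west ledge.  (the west ledge: 3M 2B; the east ledge: 3M 2B)
11. 1 merchant and 1 bandit → the east ledge.  (the west ledge: 2M 1B; the east ledge: 4M 3B)
12. 1 bandit ← the west ledge.  (the west ledge: 2M 2B; the east ledge: 4M 2B)
13. 2 bandits → the east ledge.  (the west ledge: 2M 0B; the east ledge: 4M 4B)
14. 1 bandit ← the west ledge.  (the west ledge: 2M 1B; the east ledge: 4M 3B)
15. 1 merchant and 1 bandit → the east ledge.  (the west ledge: 1M 0B; the east ledge: 5M 4B)
16. 1 bandit ← the west ledge.  (the west ledge: 1M 1B; the east ledge: 5M 3B)
17. 1 merchant and 1 bandit → the east ledge.  (the west ledge: 0M 0B; the east ledge: 6M 4B)

17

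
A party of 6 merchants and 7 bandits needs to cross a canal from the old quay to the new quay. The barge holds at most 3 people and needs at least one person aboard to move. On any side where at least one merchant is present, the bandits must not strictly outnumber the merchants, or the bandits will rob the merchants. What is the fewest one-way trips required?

impossible

The bandits already outnumber the merchants at the old quay before anyone moves, so the starting position itself is disallowed.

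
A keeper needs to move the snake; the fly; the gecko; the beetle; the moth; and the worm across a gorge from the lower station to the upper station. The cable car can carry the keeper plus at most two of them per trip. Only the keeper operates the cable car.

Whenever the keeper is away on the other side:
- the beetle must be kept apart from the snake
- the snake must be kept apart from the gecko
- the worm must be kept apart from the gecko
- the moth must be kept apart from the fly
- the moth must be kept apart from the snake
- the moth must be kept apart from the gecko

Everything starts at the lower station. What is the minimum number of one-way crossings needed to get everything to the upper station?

impossible

Whatever the first load, the items left behind include a forbidden pair without the keeper. No opening move is safe, so no plan exists.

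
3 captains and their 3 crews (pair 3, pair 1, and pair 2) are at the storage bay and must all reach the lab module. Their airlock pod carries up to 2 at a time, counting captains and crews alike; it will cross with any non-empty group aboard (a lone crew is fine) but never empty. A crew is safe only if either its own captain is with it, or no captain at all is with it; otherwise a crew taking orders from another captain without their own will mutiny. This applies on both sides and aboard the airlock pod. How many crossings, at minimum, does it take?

11

Counting alone: each trip to the lab module takes at most 2 across and each return brings at least 1 back, so after t trips out (and t−1 returns) at most 2t − (t−1) of the 6 are across; that first reaches 6 at t = 5, so at least 9 crossings are needed.
The safety rule pushes this higher. Following every safe sequence of crossings, the most of the 6 that can be at the lab module as the airlock pod arrives there on crossing 9 is 5 — never all 6.
So no plan with fewer than 11 crossings exists, and this one achieves 11:
1. captain 3 and crew 3 cross → the lab module.
2. captain 3 crosses ← the storage bay.
3. crew 1 and crew 2 cross → the lab module.
4. crew 3 crosses ← the storage bay.
5. captain 1 and captain 2 cross → the lab module.
6. captain 1 and crew 1 cross ← the storage bay.
7. captain 1 and captain 3 cross → the lab module.
8. crew 2 crosses ← the storage bay.
9. crew 1 and crew 3 cross → the lab module.
10. captain 2 crosses ← the storage bay.
11. captain 2 and crew 2 cross → the lab module.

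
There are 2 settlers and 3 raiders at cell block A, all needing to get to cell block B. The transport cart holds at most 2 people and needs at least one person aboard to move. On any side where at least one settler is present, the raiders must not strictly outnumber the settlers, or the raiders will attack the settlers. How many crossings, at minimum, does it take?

The raiders already outnumber the settlers at cell block A before anyone moves, so the starting position itself is disallowed.

impossible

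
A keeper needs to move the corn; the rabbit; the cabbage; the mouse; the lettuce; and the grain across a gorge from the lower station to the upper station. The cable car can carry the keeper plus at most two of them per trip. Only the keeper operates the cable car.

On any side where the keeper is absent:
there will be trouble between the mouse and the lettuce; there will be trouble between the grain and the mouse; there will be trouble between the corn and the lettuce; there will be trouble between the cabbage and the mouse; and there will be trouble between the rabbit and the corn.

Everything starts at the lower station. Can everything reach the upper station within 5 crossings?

No

Counting alone: the keeper can take at most 2 across per trip to the upper station, so moving all 6 needs at least 3 loaded trips out, with a return between consecutive ones — at least 5 crossings.
The safety rule pushes this higher. Following every safe sequence of crossings, the most of the 6 that can be at the upper station as the cable car arrives there on crossing 5 is 5 — never all 6.
So the move cannot be finished within 5 crossings. (The shortest complete plan takes 7:)
1. Keeper goes to the upper station with the corn and the mouse.
2. Keeper goes back to the lower station alone.
3. Keeper goes to the upper station with the cabbage and the rabbit.
4. Keeper goes back to the lower station with the corn and the mouse.
5. Keeper goes to the upper station with the grain and the lettuce.
6. Keeper goes back to the lower station alone.
7. Keeper goes to the upper station with the corn and the mouse.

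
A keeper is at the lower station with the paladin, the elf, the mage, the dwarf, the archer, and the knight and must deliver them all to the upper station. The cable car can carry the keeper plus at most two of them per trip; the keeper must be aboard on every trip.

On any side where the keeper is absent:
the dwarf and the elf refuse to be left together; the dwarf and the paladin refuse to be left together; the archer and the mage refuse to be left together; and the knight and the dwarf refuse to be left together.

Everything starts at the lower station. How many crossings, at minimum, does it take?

Counting alone: the keeper can take at most 2 across per trip to the upper station, so moving all 6 needs at least 3 loaded trips out, with a return between consecutive ones — at least 5 crossings.
The safety rule pushes this higher. Following every safe sequence of crossings, the most of the 6 that can be at the upper station as the cable car arrives there on crossing 5 is 5 — never all 6.
So no plan with fewer than 7 crossings exists, and this one achieves 7:
1. Keeper goes to the upper station with the dwarf and the mage.
2. Keeper goes back to the lower station alone.
3. Keeper goes to the upper station with the paladin.
4. Keeper goes back to the lower station with the dwarf.
5. Keeper goes to the upper station with the elf and the knight.
6. Keeper goes back to the lower station alone.
7. Keeper goes to the upper station with the archer and the dwarf.

7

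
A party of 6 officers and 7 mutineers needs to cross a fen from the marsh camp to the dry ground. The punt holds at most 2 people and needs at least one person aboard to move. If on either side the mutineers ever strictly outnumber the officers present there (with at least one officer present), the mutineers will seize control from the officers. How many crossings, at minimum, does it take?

impossible

The mutineers already outnumber the officers at the marsh camp before anyone moves, so the starting position itself is disallowed.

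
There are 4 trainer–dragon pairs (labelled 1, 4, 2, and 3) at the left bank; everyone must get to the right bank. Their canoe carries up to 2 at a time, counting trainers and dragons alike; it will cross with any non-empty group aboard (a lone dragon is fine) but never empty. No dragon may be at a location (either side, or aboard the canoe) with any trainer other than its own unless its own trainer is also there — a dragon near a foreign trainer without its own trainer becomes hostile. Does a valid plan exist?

No

Following every safe sequence of crossings from the start, the most of the 8 that can be at the right bank as the canoe arrives there on crossings 1, 3, 5 is 2, 3, 4 respectively; the best ever achieved is 4 of 8.
From crossing 7 on, no configuration arises that was not already reachable earlier: only 44 distinct safe configurations (who is on which side, and where the canoe is) can ever be reached, none of them has everyone across, and every continuation just revisits them. So no valid plan exists.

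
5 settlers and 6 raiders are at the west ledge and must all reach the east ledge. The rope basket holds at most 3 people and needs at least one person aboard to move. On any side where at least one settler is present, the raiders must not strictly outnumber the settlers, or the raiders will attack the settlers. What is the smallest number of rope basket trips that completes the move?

impossible

The raiders already outnumber the settlers at the west ledge before anyone moves, so the starting position itself is disallowed.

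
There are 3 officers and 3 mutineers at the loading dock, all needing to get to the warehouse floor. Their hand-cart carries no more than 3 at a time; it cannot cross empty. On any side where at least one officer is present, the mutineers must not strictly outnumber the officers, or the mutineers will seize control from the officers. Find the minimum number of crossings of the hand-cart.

Counting alone: each trip to the warehouse floor takes at most 3 across and each return brings at least 1 back, so after t trips out (and t−1 returns) at most 3t − (t−1) of the 6 are across; that first reaches 6 at t = 3, so at least 5 crossings are needed.
The plan below uses exactly 5 crossings, so it is optimal:
1. 2 mutineers → the warehouse floor.  (the loading dock: 3O 1M; the warehouse floor: 0O 2M)
2. 1 mutineer ← the loading dock.  (the loading dock: 3O 2M; the warehouse floor: 0O 1M)
3. 3 officers → the warehouse floor.  (the loading dock: 0O 2M; the warehouse floor: 3O 1M)
4. 1 mutineer ← the loading dock.  (the loading dock: 0O 3M; the warehouse floor: 3O 0M)
5. 3 mutineers → the warehouse floor.  (the loading dock: 0O 0M; the warehouse floor: 3O 3M)

5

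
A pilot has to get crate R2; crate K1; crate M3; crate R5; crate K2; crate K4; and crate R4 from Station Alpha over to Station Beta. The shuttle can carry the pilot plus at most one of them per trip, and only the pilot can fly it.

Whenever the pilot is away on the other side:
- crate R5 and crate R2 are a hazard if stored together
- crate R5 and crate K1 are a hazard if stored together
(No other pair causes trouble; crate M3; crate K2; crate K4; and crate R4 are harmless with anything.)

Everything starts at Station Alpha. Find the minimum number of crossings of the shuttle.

Counting alone: the pilot can take at most 1 across per trip to Station Beta, so moving all 7 needs at least 7 loaded trips out, with a return between consecutive ones — at least 13 crossings.
The safety rule pushes this higher. Following every safe sequence of crossings, the most of the 7 that can be at Station Beta as the shuttle arrives there on crossing 13 is 6 — never all 7.
So no plan with fewer than 15 crossings exists, and this one achieves 15:
1. Pilot goes to Station Beta with crate R5.  [Station Alpha: crate K1, crate K2, crate K4, crate M3, crate R2, crate R4 | Station Beta: crate R5]
2. Pilot goes back to Station Alpha alone.  [Station Alpha: crate K1, crate K2, crate K4, crate M3, crate R2, crate R4 | Station Beta: crate R5]
3. Pilot goes to Station Beta with crate R2.  [Station Alpha: crate K1, crate K2, crate K4, crate M3, crate R4 | Station Beta: crate R2, crate R5]
4. Pilot goes back to Station Alpha with crate R5.  [Station Alpha: crate K1, crate K2, crate K4, crate M3, crate R4, crate R5 | Station Beta: crate R2]
5. Pilot goes to Station Beta with crate K1.  [Station Alpha: crate K2, crate K4, crate M3, crate R4, crate R5 | Station Beta: crate K1, crate R2]
6. Pilot goes back to Station Alpha alone.  [Station Alpha: crate K2, crate K4, crate M3, crate R4, crate R5 | Station Beta: crate K1, crate R2]
7. Pilot goes to Station Beta with crate M3.  [Station Alpha: crate K2, crate K4, crate R4, crate R5 | Station Beta: crate K1, crate M3, crate R2]
8. Pilot goes back to Station Alpha alone.  [Station Alpha: crate K2, crate K4, crate R4, crate R5 | Station Beta: crate K1, crate M3, crate R2]
9. Pilot goes to Station Beta with crate K2.  [Station Alpha: crate K4, crate R4, crate R5 | Station Beta: crate K1, crate K2, crate M3, crate R2]
10. Pilot goes back to Station Alpha alone.  [Station Alpha: crate K4, crate R4, crate R5 | Station Beta: crate K1, crate K2, crate M3, crate R2]
11. Pilot goes to Station Beta with crate K4.  [Station Alpha: crate R4, crate R5 | Station Beta: crate K1, crate K2, crate K4, crate M3, crate R2]
12. Pilot goes back to Station Alpha alone.  [Station Alpha: crate R4, crate R5 | Station Beta: crate K1, crate K2, crate K4, crate M3, crate R2]
13. Pilot goes to Station Beta with crate R4.  [Station Alpha: crate R5 | Station Beta: crate K1, crate K2, crate K4, crate M3, crate R2, crate R4]
14. Pilot goes back to Station Alpha alone.  [Station Alpha: crate R5 | Station Beta: crate K1, crate K2, crate K4, crate M3, crate R2, crate R4]
15. Pilot goes to Station Beta with crate R5.  [Station Alpha: — | Station Beta: crate K1, crate K2, crate K4, crate M3, crate R2, crate R4, crate R5]

15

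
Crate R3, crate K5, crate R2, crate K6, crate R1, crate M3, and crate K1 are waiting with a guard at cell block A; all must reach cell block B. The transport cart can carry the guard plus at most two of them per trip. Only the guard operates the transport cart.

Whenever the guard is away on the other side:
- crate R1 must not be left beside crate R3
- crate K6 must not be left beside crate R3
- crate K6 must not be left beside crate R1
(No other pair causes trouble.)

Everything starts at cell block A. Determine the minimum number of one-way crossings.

11

Counting alone: the guard can take at most 2 across per trip to cell block B, so moving all 7 needs at least 4 loaded trips out, with a return between consecutive ones — at least 7 crossings.
The safety rule pushes this higher. Following every safe sequence of crossings, the most of the 7 that can be at cell block B as the transport cart arrives there on crossings 7, 9 is 5, 6 respectively — never all 7.
So no plan with fewer than 11 crossings exists, and this one achieves 11:
1. Guard goes to cell block B with crate K6 and crate R3.
2. Guard goes back to cell block A with crate R3.
3. Guard goes to cell block B with crate K5 and crate R3.
4. Guard goes back to cell block A with crate R3.
5. Guard goes to cell block B with crate R2 and crate R3.
6. Guard goes back to cell block A with crate R3.
7. Guard goes to cell block B with crate M3 and crate R3.
8. Guard goes back to cell block A with crate R3.
9. Guard goes to cell block B with crate K1 and crate R3.
10. Guard goes back to cell block A with crate R3.
11. Guard goes to cell block B with crate R1 and crate R3.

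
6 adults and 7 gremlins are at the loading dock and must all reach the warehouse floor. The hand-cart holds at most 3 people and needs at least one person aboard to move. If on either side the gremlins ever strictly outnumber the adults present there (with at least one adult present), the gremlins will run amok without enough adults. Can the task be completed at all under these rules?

No

The gremlins already outnumber the adults at the loading dock before anyone moves, so the starting position itself is disallowed.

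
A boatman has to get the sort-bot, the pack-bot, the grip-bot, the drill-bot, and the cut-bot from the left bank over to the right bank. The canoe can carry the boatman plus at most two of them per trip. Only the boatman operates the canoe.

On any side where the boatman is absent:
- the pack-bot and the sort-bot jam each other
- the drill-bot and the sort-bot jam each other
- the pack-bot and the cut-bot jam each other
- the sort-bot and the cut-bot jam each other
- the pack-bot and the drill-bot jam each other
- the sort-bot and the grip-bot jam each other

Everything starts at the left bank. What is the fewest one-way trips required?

7

Counting alone: the boatman can take at most 2 across per trip to the right bank, so moving all 5 needs at least 3 loaded trips out, with a return between consecutive ones — at least 5 crossings.
The safety rule pushes this higher. Following every safe sequence of crossings, the most of the 5 that can be at the right bank as the canoe arrives there on crossing 5 is 4 — never all 5.
So no plan with fewer than 7 crossings exists, and this one achieves 7:
1. Boatman goes to the right bank with the pack-bot and the sort-bot.  [the left bank: the cut-bot, the drill-bot, the grip-bot | the right bank: the pack-bot, the sort-bot]
2. Boatman goes back to the left bank with the sort-bot.  [the left bank: the cut-bot, the drill-bot, the grip-bot, the sort-bot | the right bank: the pack-bot]
3. Boatman goes to the right bank with the grip-bot and the sort-bot.  [the left bank: the cut-bot, the drill-bot | the right bank: the grip-bot, the pack-bot, the sort-bot]
4. Boatman goes back to the left bank with the sort-bot.  [the left bank: the cut-bot, the drill-bot, the sort-bot | the right bank: the grip-bot, the pack-bot]
5. Boatman goes to the right bank with the cut-bot and the drill-bot.  [the left bank: the sort-bot | the right bank: the cut-bot, the drill-bot, the grip-bot, the pack-bot]
6. Boatman goes back to the left bank with the pack-bot.  [the left bank: the pack-bot, the sort-bot | the right bank: the cut-bot, the drill-bot, the grip-bot]
7. Boatman goes to the right bank with the pack-bot and the sort-bot.  [the left bank: — | the right bank: the cut-bot, the drill-bot, the grip-bot, the pack-bot, the sort-bot]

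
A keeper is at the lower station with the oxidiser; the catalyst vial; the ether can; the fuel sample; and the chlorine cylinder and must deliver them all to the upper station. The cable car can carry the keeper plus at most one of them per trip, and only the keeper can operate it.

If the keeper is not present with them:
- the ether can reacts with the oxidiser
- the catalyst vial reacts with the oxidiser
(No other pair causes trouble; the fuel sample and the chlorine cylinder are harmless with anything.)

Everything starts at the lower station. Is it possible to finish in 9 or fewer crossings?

No

Counting alone: the keeper can take at most 1 across per trip to the upper station, so moving all 5 needs at least 5 loaded trips out, with a return between consecutive ones — at least 9 crossings.
The safety rule pushes this higher. Following every safe sequence of crossings, the most of the 5 that can be at the upper station as the cable car arrives there on crossing 9 is 4 — never all 5.
So the move cannot be finished within 9 crossings. (The shortest complete plan takes 11:)
1. Keeper goes to the upper station with the oxidiser.  [the lower station: the catalyst vial, the chlorine cylinder, the ether can, the fuel sample | the upper station: the oxidiser]
2. Keeper goes back to the lower station alone.  [the lower station: the catalyst vial, the chlorine cylinder, the ether can, the fuel sample | the upper station: the oxidiser]
3. Keeper goes to the upper station with the catalyst vial.  [the lower station: the chlorine cylinder, the ether can, the fuel sample | the upper station: the catalyst vial, the oxidiser]
4. Keeper goes back to the lower station with the oxidiser.  [the lower station: the chlorine cylinder, the ether can, the fuel sample, the oxidiser | the upper station: the catalyst vial]
5. Keeper goes to the upper station with the ether can.  [the lower station: the chlorine cylinder, the fuel sample, the oxidiser | the upper station: the catalyst vial, the ether can]
6. Keeper goes back to the lower station alone.  [the lower station: the chlorine cylinder, the fuel sample, the oxidiser | the upper station: the catalyst vial, the ether can]
7. Keeper goes to the upper station with the fuel sample.  [the lower station: the chlorine cylinder, the oxidiser | the upper station: the catalyst vial, the ether can, the fuel sample]
8. Keeper goes back to the lower station alone.  [the lower station: the chlorine cylinder, the oxidiser | the upper station: the catalyst vial, the ether can, the fuel sample]
9. Keeper goes to the upper station with the chlorine cylinder.  [the lower station: the oxidiser | the upper station: the catalyst vial, the chlorine cylinder, the ether can, the fuel sample]
10. Keeper goes back to the lower station alone.  [the lower station: the oxidiser | the upper station: the catalyst vial, the chlorine cylinder, the ether can, the fuel sample]
11. Keeper goes to the upper station with the oxidiser.  [the lower station: — | the upper station: the catalyst vial, the chlorine cylinder, the ether can, the fuel sample, the oxidiser]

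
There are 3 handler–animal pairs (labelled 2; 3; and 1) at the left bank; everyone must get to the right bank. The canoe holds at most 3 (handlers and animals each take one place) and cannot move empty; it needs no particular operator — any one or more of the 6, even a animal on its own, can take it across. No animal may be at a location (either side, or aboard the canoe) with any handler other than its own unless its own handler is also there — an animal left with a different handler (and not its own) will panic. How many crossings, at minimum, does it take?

Counting alone: each trip to the right bank takes at most 3 across and each return brings at least 1 back, so after t trips out (and t−1 returns) at most 3t − (t−1) of the 6 are across; that first reaches 6 at t = 3, so at least 5 crossings are needed.
The plan below uses exactly 5 crossings, so it is optimal:
1. animal 2 and handler 2 cross → the right bank.
2. handler 2 crosses ← the left bank.
3. handler 1, handler 2, and handler 3 cross → the right bank.
4. animal 2 crosses ← the left bank.
5. animal 1, animal 2, and animal 3 cross → the right bank.

5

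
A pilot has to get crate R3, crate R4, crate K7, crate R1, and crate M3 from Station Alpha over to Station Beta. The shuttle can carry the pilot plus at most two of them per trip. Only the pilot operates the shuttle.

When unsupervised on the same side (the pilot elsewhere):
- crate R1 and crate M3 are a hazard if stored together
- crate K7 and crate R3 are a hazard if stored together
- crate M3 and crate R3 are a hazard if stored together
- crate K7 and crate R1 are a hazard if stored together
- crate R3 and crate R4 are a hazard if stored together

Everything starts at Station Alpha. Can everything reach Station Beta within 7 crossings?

Yes

Yes — this plan uses 7 crossings (≤ 7):
1. Pilot goes to Station Beta with crate R1 and crate R3.  [Station Alpha: crate K7, crate M3, crate R4 | Station Beta: crate R1, crate R3]
2. Pilot goes back to Station Alpha alone.  [Station Alpha: crate K7, crate M3, crate R4 | Station Beta: crate R1, crate R3]
3. Pilot goes to Station Beta with crate R4.  [Station Alpha: crate K7, crate M3 | Station Beta: crate R1, crate R3, crate R4]
4. Pilot goes back to Station Alpha with crate R3.  [Station Alpha: crate K7, crate M3, crate R3 | Station Beta: crate R1, crate R4]
5. Pilot goes to Station Beta with crate K7 and crate M3.  [Station Alpha: crate R3 | Station Beta: crate K7, crate M3, crate R1, crate R4]
6. Pilot goes back to Station Alpha with crate R1.  [Station Alpha: crate R1, crate R3 | Station Beta: crate K7, crate M3, crate R4]
7. Pilot goes to Station Beta with crate R1 and crate R3.  [Station Alpha: — | Station Beta: crate K7, crate M3, crate R1, crate R3, crate R4]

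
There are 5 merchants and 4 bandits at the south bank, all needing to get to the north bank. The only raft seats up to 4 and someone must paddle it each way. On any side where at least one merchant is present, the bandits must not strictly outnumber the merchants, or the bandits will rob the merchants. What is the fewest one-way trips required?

Counting alone: each trip to the north bank takes at most 4 across and each return brings at least 1 back, so after t trips out (and t−1 returns) at most 4t − (t−1) of the 9 are across; that first reaches 9 at t = 3, so at least 5 crossings are needed.
The plan below uses exactly 5 crossings, so it is optimal:
1. 3 bandits → the north bank.  (the south bank: 5M 1B; the north bank: 0M 3B)
2. 1 bandit ← the south bank.  (the south bank: 5M 2B; the north bank: 0M 2B)
3. 3 merchants and 1 bandit → the north bank.  (the south bank: 2M 1B; the north bank: 3M 3B)
4. 1 bandit ← the south bank.  (the south bank: 2M 2B; the north bank: 3M 2B)
5. 2 merchants and 2 bandits → the north bank.  (the south bank: 0M 0B; the north bank: 5M 4B)

5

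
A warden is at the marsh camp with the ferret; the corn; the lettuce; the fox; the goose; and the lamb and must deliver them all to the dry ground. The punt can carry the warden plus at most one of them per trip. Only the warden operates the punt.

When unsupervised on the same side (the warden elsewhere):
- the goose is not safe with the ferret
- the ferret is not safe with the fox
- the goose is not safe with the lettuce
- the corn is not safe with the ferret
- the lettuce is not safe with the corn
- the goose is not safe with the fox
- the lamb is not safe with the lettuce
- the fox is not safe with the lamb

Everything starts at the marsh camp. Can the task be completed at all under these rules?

No

Whatever the first load, the items left behind include a forbidden pair without the warden. No opening move is safe, so no plan exists.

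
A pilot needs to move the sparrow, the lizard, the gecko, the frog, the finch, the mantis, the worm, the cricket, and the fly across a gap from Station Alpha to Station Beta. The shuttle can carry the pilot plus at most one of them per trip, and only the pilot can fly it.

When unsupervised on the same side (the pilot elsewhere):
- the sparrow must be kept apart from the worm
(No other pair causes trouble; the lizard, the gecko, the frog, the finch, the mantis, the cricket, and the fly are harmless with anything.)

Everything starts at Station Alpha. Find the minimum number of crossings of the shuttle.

17

Counting alone: the pilot can take at most 1 across per trip to Station Beta, so moving all 9 needs at least 9 loaded trips out, with a return between consecutive ones — at least 17 crossings.
The plan below uses exactly 17 crossings, so it is optimal:
1. Pilot goes to Station Beta with the sparrow.  [Station Alpha: the cricket, the finch, the fly, the frog, the gecko, the lizard, the mantis, the worm | Station Beta: the sparrow]
2. Pilot goes back to Station Alpha alone.  [Station Alpha: the cricket, the finch, the fly, the frog, the gecko, the lizard, the mantis, the worm | Station Beta: the sparrow]
3. Pilot goes to Station Beta with the lizard.  [Station Alpha: the cricket, the finch, the fly, the frog, the gecko, the mantis, the worm | Station Beta: the lizard, the sparrow]
4. Pilot goes back to Station Alpha alone.  [Station Alpha: the cricket, the finch, the fly, the frog, the gecko, the mantis, the worm | Station Beta: the lizard, the sparrow]
5. Pilot goes to Station Beta with the gecko.  [Station Alpha: the cricket, the finch, the fly, the frog, the mantis, the worm | Station Beta: the gecko, the lizard, the sparrow]
6. Pilot goes back to Station Alpha alone.  [Station Alpha: the cricket, the finch, the fly, the frog, the mantis, the worm | Station Beta: the gecko, the lizard, the sparrow]
7. Pilot goes to Station Beta with the frog.  [Station Alpha: the cricket, the finch, the fly, the mantis, the worm | Station Beta: the frog, the gecko, the lizard, the sparrow]
8. Pilot goes back to Station Alpha alone.  [Station Alpha: the cricket, the finch, the fly, the mantis, the worm | Station Beta: the frog, the gecko, the lizard, the sparrow]
9. Pilot goes to Station Beta with the finch.  [Station Alpha: the cricket, the fly, the mantis, the worm | Station Beta: the finch, the frog, the gecko, the lizard, the sparrow]
10. Pilot goes back to Station Alpha alone.  [Station Alpha: the cricket, the fly, the mantis, the worm | Station Beta: the finch, the frog, the gecko, the lizard, the sparrow]
11. Pilot goes to Station Beta with the mantis.  [Station Alpha: the cricket, the fly, the worm | Station Beta: the finch, the frog, the gecko, the lizard, the mantis, the sparrow]
12. Pilot goes back to Station Alpha alone.  [Station Alpha: the cricket, the fly, the worm | Station Beta: the finch, the frog, the gecko, the lizard, the mantis, the sparrow]
13. Pilot goes to Station Beta with the cricket.  [Station Alpha: the fly, the worm | Station Beta: the cricket, the finch, the frog, the gecko, the lizard, the mantis, the sparrow]
14. Pilot goes back to Station Alpha alone.  [Station Alpha: the fly, the worm | Station Beta: the cricket, the finch, the frog, the gecko, the lizard, the mantis, the sparrow]
15. Pilot goes to Station Beta with the fly.  [Station Alpha: the worm | Station Beta: the cricket, the finch, the fly, the frog, the gecko, the lizard, the mantis, the sparrow]
16. Pilot goes back to Station Alpha alone.  [Station Alpha: the worm | Station Beta: the cricket, the finch, the fly, the frog, the gecko, the lizard, the mantis, the sparrow]
17. Pilot goes to Station Beta with the worm.  [Station Alpha: — | Station Beta: the cricket, the finch, the fly, the frog, the gecko, the lizard, the mantis, the sparrow, the worm]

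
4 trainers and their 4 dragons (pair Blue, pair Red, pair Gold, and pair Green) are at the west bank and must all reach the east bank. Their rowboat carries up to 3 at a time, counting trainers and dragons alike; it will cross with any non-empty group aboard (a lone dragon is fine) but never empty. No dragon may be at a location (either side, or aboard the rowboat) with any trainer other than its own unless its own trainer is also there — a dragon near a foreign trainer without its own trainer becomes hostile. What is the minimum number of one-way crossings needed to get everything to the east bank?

9

Counting alone: each trip to the east bank takes at most 3 across and each return brings at least 1 back, so after t trips out (and t−1 returns) at most 3t − (t−1) of the 8 are across; that first reaches 8 at t = 4, so at least 7 crossings are needed.
The safety rule pushes this higher. Following every safe sequence of crossings, the most of the 8 that can be at the east bank as the rowboat arrives there on crossing 7 is 7 — never all 8.
So no plan with fewer than 9 crossings exists, and this one achieves 9:
1. dragon Blue and trainer Blue cross → the east bank.
2. trainer Blue crosses ← the west bank.
3. dragon Red, trainer Blue, and trainer Red cross → the east bank.
4. dragon Blue and trainer Blue cross ← the west bank.
5. trainer Blue, trainer Gold, and trainer Green cross → the east bank.
6. dragon Red crosses ← the west bank.
7. dragon Blue and dragon Red cross → the east bank.
8. dragon Blue crosses ← the west bank.
9. dragon Blue, dragon Gold, and dragon Green cross → the east bank.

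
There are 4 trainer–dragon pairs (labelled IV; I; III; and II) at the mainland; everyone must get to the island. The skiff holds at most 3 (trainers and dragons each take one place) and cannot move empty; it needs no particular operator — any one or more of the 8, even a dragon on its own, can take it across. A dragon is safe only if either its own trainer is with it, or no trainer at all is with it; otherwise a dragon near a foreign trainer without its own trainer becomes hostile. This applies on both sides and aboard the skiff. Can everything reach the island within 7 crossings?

No

Counting alone: each trip to the island takes at most 3 across and each return brings at least 1 back, so after t trips out (and t−1 returns) at most 3t − (t−1) of the 8 are across; that first reaches 8 at t = 4, so at least 7 crossings are needed.
The safety rule pushes this higher. Following every safe sequence of crossings, the most of the 8 that can be at the island as the skiff arrives there on crossing 7 is 7 — never all 8.
So the move cannot be finished within 7 crossings. (The shortest complete plan takes 9:)
1. dragon IV and trainer IV cross → the island.
2. trainer IV crosses ← the mainland.
3. dragon I, trainer I, and trainer IV cross → the island.
4. dragon IV and trainer IV cross ← the mainland.
5. trainer II, trainer III, and trainer IV cross → the island.
6. dragon I crosses ← the mainland.
7. dragon I and dragon IV cross → the island.
8. dragon IV crosses ← the mainland.
9. dragon II, dragon III, and dragon IV cross → the island.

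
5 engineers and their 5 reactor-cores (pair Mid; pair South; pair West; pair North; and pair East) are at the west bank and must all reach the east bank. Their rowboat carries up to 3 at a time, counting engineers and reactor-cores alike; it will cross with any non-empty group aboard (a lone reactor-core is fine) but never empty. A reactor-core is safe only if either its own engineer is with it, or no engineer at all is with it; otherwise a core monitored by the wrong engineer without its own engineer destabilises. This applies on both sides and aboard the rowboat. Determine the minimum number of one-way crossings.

11

Counting alone: each trip to the east bank takes at most 3 across and each return brings at least 1 back, so after t trips out (and t−1 returns) at most 3t − (t−1) of the 10 are across; that first reaches 10 at t = 5, so at least 9 crossings are needed.
The safety rule pushes this higher. Following every safe sequence of crossings, the most of the 10 that can be at the east bank as the rowboat arrives there on crossing 9 is 9 — never all 10.
So no plan with fewer than 11 crossings exists, and this one achieves 11:
1. engineer Mid and reactor-core Mid cross → the east bank.
2. engineer Mid crosses ← the west bank.
3. reactor-core North, reactor-core South, and reactor-core West cross → the east bank.
4. reactor-core Mid crosses ← the west bank.
5. engineer North, engineer South, and engineer West cross → the east bank.
6. engineer South and reactor-core South cross ← the west bank.
7. engineer East, engineer Mid, and engineer South cross → the east bank.
8. reactor-core West crosses ← the west bank.
9. reactor-core Mid and reactor-core South cross → the east bank.
10. reactor-core Mid crosses ← the west bank.
11. reactor-core East, reactor-core Mid, and reactor-core West cross → the east bank.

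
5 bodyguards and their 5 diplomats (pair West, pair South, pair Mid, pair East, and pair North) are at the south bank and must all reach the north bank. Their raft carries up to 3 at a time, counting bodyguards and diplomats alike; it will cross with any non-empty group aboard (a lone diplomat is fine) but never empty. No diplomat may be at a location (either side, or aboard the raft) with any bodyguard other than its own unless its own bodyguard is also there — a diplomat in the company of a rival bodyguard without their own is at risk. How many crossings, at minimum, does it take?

11

Counting alone: each trip to the north bank takes at most 3 across and each return brings at least 1 back, so after t trips out (and t−1 returns) at most 3t − (t−1) of the 10 are across; that first reaches 10 at t = 5, so at least 9 crossings are needed.
The safety rule pushes this higher. Following every safe sequence of crossings, the most of the 10 that can be at the north bank as the raft arrives there on crossing 9 is 9 — never all 10.
So no plan with fewer than 11 crossings exists, and this one achieves 11:
1. bodyguard West and diplomat West cross → the north bank.
2. bodyguard West crosses ← the south bank.
3. diplomat East, diplomat Mid, and diplomat South cross → the north bank.
4. diplomat West crosses ← the south bank.
5. bodyguard East, bodyguard Mid, and bodyguard South cross → the north bank.
6. bodyguard South and diplomat South cross ← the south bank.
7. bodyguard North, bodyguard South, and bodyguard West cross → the north bank.
8. diplomat Mid crosses ← the south bank.
9. diplomat South and diplomat West cross → the north bank.
10. diplomat West crosses ← the south bank.
11. diplomat Mid, diplomat North, and diplomat West cross → the north bank.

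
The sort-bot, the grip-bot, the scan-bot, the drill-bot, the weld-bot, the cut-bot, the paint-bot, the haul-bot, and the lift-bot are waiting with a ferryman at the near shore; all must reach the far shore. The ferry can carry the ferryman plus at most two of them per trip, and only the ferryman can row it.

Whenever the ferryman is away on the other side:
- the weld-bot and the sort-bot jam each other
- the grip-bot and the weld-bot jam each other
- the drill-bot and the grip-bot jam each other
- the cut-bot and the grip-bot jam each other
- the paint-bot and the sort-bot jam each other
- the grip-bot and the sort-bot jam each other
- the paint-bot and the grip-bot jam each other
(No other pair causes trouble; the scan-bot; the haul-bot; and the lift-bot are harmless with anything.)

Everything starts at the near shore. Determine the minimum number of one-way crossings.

15

Counting alone: the ferryman can take at most 2 across per trip to the far shore, so moving all 9 needs at least 5 loaded trips out, with a return between consecutive ones — at least 9 crossings.
The safety rule pushes this higher. Following every safe sequence of crossings, the most of the 9 that can be at the far shore as the ferry arrives there on crossings 9, 11, 13 is 6, 7, 8 respectively — never all 9.
So no plan with fewer than 15 crossings exists, and this one achieves 15:
1. Ferryman goes to the far shore with the grip-bot and the sort-bot.  [the near shore: the cut-bot, the drill-bot, the haul-bot, the lift-bot, the paint-bot, the scan-bot, the weld-bot | the far shore: the grip-bot, the sort-bot]
2. Ferryman goes back to the near shore with the sort-bot.  [the near shore: the cut-bot, the drill-bot, the haul-bot, the lift-bot, the paint-bot, the scan-bot, the sort-bot, the weld-bot | the far shore: the grip-bot]
3. Ferryman goes to the far shore with the scan-bot and the sort-bot.  [the near shore: the cut-bot, the drill-bot, the haul-bot, the lift-bot, the paint-bot, the weld-bot | the far shore: the grip-bot, the scan-bot, the sort-bot]
4. Ferryman goes back to the near shore with the sort-bot.  [the near shore: the cut-bot, the drill-bot, the haul-bot, the lift-bot, the paint-bot, the sort-bot, the weld-bot | the far shore: the grip-bot, the scan-bot]
5. Ferryman goes to the far shore with the drill-bot and the sort-bot.  [the near shore: the cut-bot, the haul-bot, the lift-bot, the paint-bot, the weld-bot | the far shore: the drill-bot, the grip-bot, the scan-bot, the sort-bot]
6. Ferryman goes back to the near shore with the grip-bot.  [the near shore: the cut-bot, the grip-bot, the haul-bot, the lift-bot, the paint-bot, the weld-bot | the far shore: the drill-bot, the scan-bot, the sort-bot]
7. Ferryman goes to the far shore with the cut-bot and the grip-bot.  [the near shore: the haul-bot, the lift-bot, the paint-bot, the weld-bot | the far shore: the cut-bot, the drill-bot, the grip-bot, the scan-bot, the sort-bot]
8. Ferryman goes back to the near shore with the grip-bot.  [the near shore: the grip-bot, the haul-bot, the lift-bot, the paint-bot, the weld-bot | the far shore: the cut-bot, the drill-bot, the scan-bot, the sort-bot]
9. Ferryman goes to the far shore with the grip-bot and the haul-bot.  [the near shore: the lift-bot, the paint-bot, the weld-bot | the far shore: the cut-bot, the drill-bot, the grip-bot, the haul-bot, the scan-bot, the sort-bot]
10. Ferryman goes back to the near shore with the grip-bot.  [the near shore: the grip-bot, the lift-bot, the paint-bot, the weld-bot | the far shore: the cut-bot, the drill-bot, the haul-bot, the scan-bot, the sort-bot]
11. Ferryman goes to the far shore with the grip-bot and the lift-bot.  [the near shore: the paint-bot, the weld-bot | the far shore: the cut-bot, the drill-bot, the grip-bot, the haul-bot, the lift-bot, the scan-bot, the sort-bot]
12. Ferryman goes back to the near shore with the grip-bot.  [the near shore: the grip-bot, the paint-bot, the weld-bot | the far shore: the cut-bot, the drill-bot, the haul-bot, the lift-bot, the scan-bot, the sort-bot]
13. Ferryman goes to the far shore with the paint-bot and the weld-bot.  [the near shore: the grip-bot | the far shore: the cut-bot, the drill-bot, the haul-bot, the lift-bot, the paint-bot, the scan-bot, the sort-bot, the weld-bot]
14. Ferryman goes back to the near shore with the sort-bot.  [the near shore: the grip-bot, the sort-bot | the far shore: the cut-bot, the drill-bot, the haul-bot, the lift-bot, the paint-bot, the scan-bot, the weld-bot]
15. Ferryman goes to the far shore with the grip-bot and the sort-bot.  [the near shore: — | the far shore: the cut-bot, the drill-bot, the grip-bot, the haul-bot, the lift-bot, the paint-bot, the scan-bot, the sort-bot, the weld-bot]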